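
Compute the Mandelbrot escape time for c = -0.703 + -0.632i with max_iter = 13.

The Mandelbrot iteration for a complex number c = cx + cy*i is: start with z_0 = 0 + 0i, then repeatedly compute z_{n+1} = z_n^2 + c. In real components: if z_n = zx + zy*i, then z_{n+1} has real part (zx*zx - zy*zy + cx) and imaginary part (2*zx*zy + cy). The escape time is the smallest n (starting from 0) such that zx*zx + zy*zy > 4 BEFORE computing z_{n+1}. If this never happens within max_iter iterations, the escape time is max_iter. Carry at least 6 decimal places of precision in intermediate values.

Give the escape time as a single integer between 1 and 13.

Answer: 6

Derivation:
z_0 = 0 + 0i, c = -0.7030 + -0.6320i
Iter 1: z = -0.7030 + -0.6320i, |z|^2 = 0.8936
Iter 2: z = -0.6082 + 0.2566i, |z|^2 = 0.4358
Iter 3: z = -0.3989 + -0.9441i, |z|^2 = 1.0505
Iter 4: z = -1.4352 + 0.1213i, |z|^2 = 2.0746
Iter 5: z = 1.3422 + -0.9800i, |z|^2 = 2.7620
Iter 6: z = 0.1381 + -3.2629i, |z|^2 = 10.6654
Escaped at iteration 6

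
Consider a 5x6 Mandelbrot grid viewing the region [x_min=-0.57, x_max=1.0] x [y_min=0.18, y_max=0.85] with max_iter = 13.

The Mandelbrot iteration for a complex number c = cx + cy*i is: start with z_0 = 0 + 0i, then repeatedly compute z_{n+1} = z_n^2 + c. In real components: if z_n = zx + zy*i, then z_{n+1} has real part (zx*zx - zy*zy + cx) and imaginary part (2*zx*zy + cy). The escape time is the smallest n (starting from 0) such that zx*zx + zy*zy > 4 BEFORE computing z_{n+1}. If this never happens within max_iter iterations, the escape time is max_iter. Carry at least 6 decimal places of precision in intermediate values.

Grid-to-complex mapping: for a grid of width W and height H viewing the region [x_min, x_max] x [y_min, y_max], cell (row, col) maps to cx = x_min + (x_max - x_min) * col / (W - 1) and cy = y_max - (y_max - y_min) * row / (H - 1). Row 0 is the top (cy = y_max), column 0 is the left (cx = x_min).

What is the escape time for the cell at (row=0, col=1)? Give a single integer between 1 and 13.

Answer: 13

Derivation:
z_0 = 0 + 0i, c = -0.1775 + 0.8500i
Iter 1: z = -0.1775 + 0.8500i, |z|^2 = 0.7540
Iter 2: z = -0.8685 + 0.5483i, |z|^2 = 1.0549
Iter 3: z = 0.2762 + -0.1023i, |z|^2 = 0.0868
Iter 4: z = -0.1117 + 0.7935i, |z|^2 = 0.6421
Iter 5: z = -0.7946 + 0.6728i, |z|^2 = 1.0841
Iter 6: z = 0.0013 + -0.2192i, |z|^2 = 0.0481
Iter 7: z = -0.2256 + 0.8494i, |z|^2 = 0.7724
Iter 8: z = -0.8481 + 0.4668i, |z|^2 = 0.9372
Iter 9: z = 0.3239 + 0.0582i, |z|^2 = 0.1083
Iter 10: z = -0.0760 + 0.8877i, |z|^2 = 0.7938
Iter 11: z = -0.9597 + 0.7151i, |z|^2 = 1.4324
Iter 12: z = 0.2322 + -0.5226i, |z|^2 = 0.3270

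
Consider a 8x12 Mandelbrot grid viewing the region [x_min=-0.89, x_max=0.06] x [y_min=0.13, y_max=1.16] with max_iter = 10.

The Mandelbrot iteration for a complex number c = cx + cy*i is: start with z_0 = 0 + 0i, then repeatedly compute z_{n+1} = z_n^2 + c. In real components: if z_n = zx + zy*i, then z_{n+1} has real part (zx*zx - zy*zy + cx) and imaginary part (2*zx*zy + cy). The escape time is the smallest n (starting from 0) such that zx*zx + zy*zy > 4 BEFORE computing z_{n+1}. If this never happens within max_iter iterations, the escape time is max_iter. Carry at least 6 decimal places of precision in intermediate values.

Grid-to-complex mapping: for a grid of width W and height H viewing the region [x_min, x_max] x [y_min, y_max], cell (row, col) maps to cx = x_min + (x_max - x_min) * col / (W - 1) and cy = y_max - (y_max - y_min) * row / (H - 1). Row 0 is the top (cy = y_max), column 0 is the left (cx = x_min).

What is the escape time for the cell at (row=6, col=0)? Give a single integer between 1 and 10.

z_0 = 0 + 0i, c = -0.8900 + 0.5982i
Iter 1: z = -0.8900 + 0.5982i, |z|^2 = 1.1499
Iter 2: z = -0.4557 + -0.4666i, |z|^2 = 0.4254
Iter 3: z = -0.9000 + 1.0234i, |z|^2 = 1.8575
Iter 4: z = -1.1274 + -1.2441i, |z|^2 = 2.8187
Iter 5: z = -1.1666 + 3.4033i, |z|^2 = 12.9434
Escaped at iteration 5

Answer: 5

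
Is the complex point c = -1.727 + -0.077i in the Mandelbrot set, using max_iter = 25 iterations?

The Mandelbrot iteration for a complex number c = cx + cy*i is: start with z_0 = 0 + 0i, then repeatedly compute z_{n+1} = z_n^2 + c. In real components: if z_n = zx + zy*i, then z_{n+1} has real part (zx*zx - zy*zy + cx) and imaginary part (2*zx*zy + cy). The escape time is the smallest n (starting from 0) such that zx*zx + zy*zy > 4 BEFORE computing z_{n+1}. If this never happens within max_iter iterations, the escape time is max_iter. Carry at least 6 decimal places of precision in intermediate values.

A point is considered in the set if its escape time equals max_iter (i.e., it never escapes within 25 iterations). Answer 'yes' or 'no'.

z_0 = 0 + 0i, c = -1.7270 + -0.0770i
Iter 1: z = -1.7270 + -0.0770i, |z|^2 = 2.9885
Iter 2: z = 1.2496 + 0.1890i, |z|^2 = 1.5972
Iter 3: z = -0.2012 + 0.3952i, |z|^2 = 0.1967
Iter 4: z = -1.8427 + -0.2361i, |z|^2 = 3.4514
Iter 5: z = 1.6129 + 0.7930i, |z|^2 = 3.2304
Iter 6: z = 0.2458 + 2.4810i, |z|^2 = 6.2158
Escaped at iteration 6

Answer: no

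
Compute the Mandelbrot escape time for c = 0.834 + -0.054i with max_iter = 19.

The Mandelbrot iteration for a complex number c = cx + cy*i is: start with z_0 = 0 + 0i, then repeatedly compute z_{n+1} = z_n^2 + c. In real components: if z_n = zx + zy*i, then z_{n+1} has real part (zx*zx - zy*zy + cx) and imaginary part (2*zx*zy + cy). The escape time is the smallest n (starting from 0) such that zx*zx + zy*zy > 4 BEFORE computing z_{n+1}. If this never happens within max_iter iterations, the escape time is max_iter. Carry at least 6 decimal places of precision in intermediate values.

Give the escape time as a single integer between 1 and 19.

Answer: 3

Derivation:
z_0 = 0 + 0i, c = 0.8340 + -0.0540i
Iter 1: z = 0.8340 + -0.0540i, |z|^2 = 0.6985
Iter 2: z = 1.5266 + -0.1441i, |z|^2 = 2.3514
Iter 3: z = 3.1439 + -0.4939i, |z|^2 = 10.1279
Escaped at iteration 3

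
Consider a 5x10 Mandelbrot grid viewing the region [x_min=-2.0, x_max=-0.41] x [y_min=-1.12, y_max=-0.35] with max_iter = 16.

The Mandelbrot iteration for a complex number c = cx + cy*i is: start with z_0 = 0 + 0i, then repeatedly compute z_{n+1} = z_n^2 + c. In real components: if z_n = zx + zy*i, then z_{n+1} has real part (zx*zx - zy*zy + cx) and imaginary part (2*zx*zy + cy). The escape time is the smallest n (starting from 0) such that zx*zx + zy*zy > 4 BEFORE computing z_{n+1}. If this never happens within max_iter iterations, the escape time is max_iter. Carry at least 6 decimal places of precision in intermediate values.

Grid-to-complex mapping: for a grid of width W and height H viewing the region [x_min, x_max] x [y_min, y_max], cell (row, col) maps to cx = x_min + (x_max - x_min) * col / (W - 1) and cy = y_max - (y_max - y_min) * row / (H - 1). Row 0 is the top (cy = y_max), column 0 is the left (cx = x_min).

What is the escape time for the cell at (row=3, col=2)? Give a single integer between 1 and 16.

z_0 = 0 + 0i, c = -1.2050 + -0.6067i
Iter 1: z = -1.2050 + -0.6067i, |z|^2 = 1.8201
Iter 2: z = -0.1210 + 0.8554i, |z|^2 = 0.7464
Iter 3: z = -1.9221 + -0.8137i, |z|^2 = 4.3564
Escaped at iteration 3

Answer: 3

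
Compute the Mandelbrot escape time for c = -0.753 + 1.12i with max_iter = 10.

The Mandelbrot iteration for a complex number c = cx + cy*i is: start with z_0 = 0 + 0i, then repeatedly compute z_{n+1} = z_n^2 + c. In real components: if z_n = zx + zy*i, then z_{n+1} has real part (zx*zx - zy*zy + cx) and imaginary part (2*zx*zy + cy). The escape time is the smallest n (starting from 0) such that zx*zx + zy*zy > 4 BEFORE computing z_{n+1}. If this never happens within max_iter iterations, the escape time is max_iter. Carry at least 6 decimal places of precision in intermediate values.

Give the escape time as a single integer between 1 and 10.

Answer: 3

Derivation:
z_0 = 0 + 0i, c = -0.7530 + 1.1200i
Iter 1: z = -0.7530 + 1.1200i, |z|^2 = 1.8214
Iter 2: z = -1.4404 + -0.5667i, |z|^2 = 2.3959
Iter 3: z = 1.0006 + 2.7526i, |z|^2 = 8.5779
Escaped at iteration 3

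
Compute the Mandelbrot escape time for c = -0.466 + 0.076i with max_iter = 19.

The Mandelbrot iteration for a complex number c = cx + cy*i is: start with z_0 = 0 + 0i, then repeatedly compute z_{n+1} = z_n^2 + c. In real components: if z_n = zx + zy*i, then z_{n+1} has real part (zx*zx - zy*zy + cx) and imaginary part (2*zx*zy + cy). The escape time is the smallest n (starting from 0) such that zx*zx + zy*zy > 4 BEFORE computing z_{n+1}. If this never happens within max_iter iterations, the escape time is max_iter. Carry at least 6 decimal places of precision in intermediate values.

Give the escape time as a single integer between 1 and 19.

Answer: 19

Derivation:
z_0 = 0 + 0i, c = -0.4660 + 0.0760i
Iter 1: z = -0.4660 + 0.0760i, |z|^2 = 0.2229
Iter 2: z = -0.2546 + 0.0052i, |z|^2 = 0.0649
Iter 3: z = -0.4012 + 0.0734i, |z|^2 = 0.1663
Iter 4: z = -0.3104 + 0.0171i, |z|^2 = 0.0967
Iter 5: z = -0.3699 + 0.0654i, |z|^2 = 0.1411
Iter 6: z = -0.3334 + 0.0276i, |z|^2 = 0.1119
Iter 7: z = -0.3556 + 0.0576i, |z|^2 = 0.1298
Iter 8: z = -0.3429 + 0.0351i, |z|^2 = 0.1188
Iter 9: z = -0.3497 + 0.0520i, |z|^2 = 0.1250
Iter 10: z = -0.3464 + 0.0397i, |z|^2 = 0.1216
Iter 11: z = -0.3476 + 0.0485i, |z|^2 = 0.1232
Iter 12: z = -0.3476 + 0.0423i, |z|^2 = 0.1226
Iter 13: z = -0.3470 + 0.0466i, |z|^2 = 0.1226
Iter 14: z = -0.3478 + 0.0436i, |z|^2 = 0.1228
Iter 15: z = -0.3470 + 0.0456i, |z|^2 = 0.1225
Iter 16: z = -0.3477 + 0.0443i, |z|^2 = 0.1229
Iter 17: z = -0.3471 + 0.0452i, |z|^2 = 0.1225
Iter 18: z = -0.3476 + 0.0446i, |z|^2 = 0.1228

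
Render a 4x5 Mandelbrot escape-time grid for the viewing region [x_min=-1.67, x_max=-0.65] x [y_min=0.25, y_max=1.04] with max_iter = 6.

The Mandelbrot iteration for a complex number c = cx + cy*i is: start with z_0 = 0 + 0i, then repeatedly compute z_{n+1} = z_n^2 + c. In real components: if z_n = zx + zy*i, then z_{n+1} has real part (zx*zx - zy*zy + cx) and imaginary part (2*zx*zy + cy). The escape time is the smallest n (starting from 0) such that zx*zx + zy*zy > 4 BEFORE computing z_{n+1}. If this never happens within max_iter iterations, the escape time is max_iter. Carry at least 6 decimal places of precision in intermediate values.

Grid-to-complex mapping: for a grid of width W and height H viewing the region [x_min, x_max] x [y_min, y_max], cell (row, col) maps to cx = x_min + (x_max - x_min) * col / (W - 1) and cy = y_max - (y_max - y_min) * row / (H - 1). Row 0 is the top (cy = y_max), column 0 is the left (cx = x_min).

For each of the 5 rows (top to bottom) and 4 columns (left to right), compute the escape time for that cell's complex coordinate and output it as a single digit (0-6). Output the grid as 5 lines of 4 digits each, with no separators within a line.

(row=0, col=0): c = -1.6700 + 1.0400i → escape time 2
(row=0, col=1): c = -1.3300 + 1.0400i → escape time 3
(row=0, col=2): c = -0.9900 + 1.0400i → escape time 3
(row=0, col=3): c = -0.6500 + 1.0400i → escape time 3
(row=1, col=0): c = -1.6700 + 0.8425i → escape time 2
(row=1, col=1): c = -1.3300 + 0.8425i → escape time 3
(row=1, col=2): c = -0.9900 + 0.8425i → escape time 3
(row=1, col=3): c = -0.6500 + 0.8425i → escape time 4
(row=2, col=0): c = -1.6700 + 0.6450i → escape time 3
(row=2, col=1): c = -1.3300 + 0.6450i → escape time 3
(row=2, col=2): c = -0.9900 + 0.6450i → escape time 4
(row=2, col=3): c = -0.6500 + 0.6450i → escape time 6
(row=3, col=0): c = -1.6700 + 0.4475i → escape time 3
(row=3, col=1): c = -1.3300 + 0.4475i → escape time 5
(row=3, col=2): c = -0.9900 + 0.4475i → escape time 5
(row=3, col=3): c = -0.6500 + 0.4475i → escape time 6
(row=4, col=0): c = -1.6700 + 0.2500i → escape time 4
(row=4, col=1): c = -1.3300 + 0.2500i → escape time 6
(row=4, col=2): c = -0.9900 + 0.2500i → escape time 6
(row=4, col=3): c = -0.6500 + 0.2500i → escape time 6

Answer: 2333
2334
3346
3556
4666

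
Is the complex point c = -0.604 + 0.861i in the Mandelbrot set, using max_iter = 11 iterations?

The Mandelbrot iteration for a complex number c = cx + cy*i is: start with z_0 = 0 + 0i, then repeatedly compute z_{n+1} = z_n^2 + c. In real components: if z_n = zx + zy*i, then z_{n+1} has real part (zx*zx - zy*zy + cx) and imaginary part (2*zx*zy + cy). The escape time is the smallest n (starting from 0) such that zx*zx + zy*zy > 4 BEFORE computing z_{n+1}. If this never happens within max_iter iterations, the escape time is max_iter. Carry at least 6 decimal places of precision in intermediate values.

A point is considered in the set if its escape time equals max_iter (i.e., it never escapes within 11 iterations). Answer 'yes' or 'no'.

Answer: no

Derivation:
z_0 = 0 + 0i, c = -0.6040 + 0.8610i
Iter 1: z = -0.6040 + 0.8610i, |z|^2 = 1.1061
Iter 2: z = -0.9805 + -0.1791i, |z|^2 = 0.9935
Iter 3: z = 0.3253 + 1.2122i, |z|^2 = 1.5752
Iter 4: z = -1.9676 + 1.6497i, |z|^2 = 6.5929
Escaped at iteration 4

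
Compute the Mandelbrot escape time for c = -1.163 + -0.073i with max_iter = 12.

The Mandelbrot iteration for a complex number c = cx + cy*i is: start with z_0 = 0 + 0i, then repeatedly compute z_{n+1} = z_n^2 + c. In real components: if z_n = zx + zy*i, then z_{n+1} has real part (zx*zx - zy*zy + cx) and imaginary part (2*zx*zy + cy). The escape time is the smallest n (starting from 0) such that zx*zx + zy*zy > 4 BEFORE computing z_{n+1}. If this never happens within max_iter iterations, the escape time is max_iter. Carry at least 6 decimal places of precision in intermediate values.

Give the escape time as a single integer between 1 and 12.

z_0 = 0 + 0i, c = -1.1630 + -0.0730i
Iter 1: z = -1.1630 + -0.0730i, |z|^2 = 1.3579
Iter 2: z = 0.1842 + 0.0968i, |z|^2 = 0.0433
Iter 3: z = -1.1384 + -0.0373i, |z|^2 = 1.2974
Iter 4: z = 0.1316 + 0.0120i, |z|^2 = 0.0175
Iter 5: z = -1.1458 + -0.0698i, |z|^2 = 1.3178
Iter 6: z = 0.1450 + 0.0871i, |z|^2 = 0.0286
Iter 7: z = -1.1495 + -0.0478i, |z|^2 = 1.3237
Iter 8: z = 0.1562 + 0.0368i, |z|^2 = 0.0257
Iter 9: z = -1.1400 + -0.0615i, |z|^2 = 1.3033
Iter 10: z = 0.1327 + 0.0672i, |z|^2 = 0.0221
Iter 11: z = -1.1499 + -0.0552i, |z|^2 = 1.3253

Answer: 12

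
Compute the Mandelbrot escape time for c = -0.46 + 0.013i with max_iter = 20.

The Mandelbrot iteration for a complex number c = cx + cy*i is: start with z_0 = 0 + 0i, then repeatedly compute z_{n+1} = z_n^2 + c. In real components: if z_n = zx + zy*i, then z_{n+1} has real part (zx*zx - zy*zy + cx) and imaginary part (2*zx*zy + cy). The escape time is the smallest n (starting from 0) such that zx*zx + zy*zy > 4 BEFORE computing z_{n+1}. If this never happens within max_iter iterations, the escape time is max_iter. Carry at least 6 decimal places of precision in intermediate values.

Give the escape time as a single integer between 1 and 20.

z_0 = 0 + 0i, c = -0.4600 + 0.0130i
Iter 1: z = -0.4600 + 0.0130i, |z|^2 = 0.2118
Iter 2: z = -0.2486 + 0.0010i, |z|^2 = 0.0618
Iter 3: z = -0.3982 + 0.0125i, |z|^2 = 0.1587
Iter 4: z = -0.3016 + 0.0031i, |z|^2 = 0.0910
Iter 5: z = -0.3691 + 0.0112i, |z|^2 = 0.1363
Iter 6: z = -0.3239 + 0.0048i, |z|^2 = 0.1049
Iter 7: z = -0.3551 + 0.0099i, |z|^2 = 0.1262
Iter 8: z = -0.3340 + 0.0060i, |z|^2 = 0.1116
Iter 9: z = -0.3485 + 0.0090i, |z|^2 = 0.1215
Iter 10: z = -0.3386 + 0.0067i, |z|^2 = 0.1147
Iter 11: z = -0.3454 + 0.0085i, |z|^2 = 0.1193
Iter 12: z = -0.3408 + 0.0072i, |z|^2 = 0.1162
Iter 13: z = -0.3439 + 0.0081i, |z|^2 = 0.1183
Iter 14: z = -0.3418 + 0.0074i, |z|^2 = 0.1169
Iter 15: z = -0.3432 + 0.0079i, |z|^2 = 0.1179
Iter 16: z = -0.3423 + 0.0076i, |z|^2 = 0.1172
Iter 17: z = -0.3429 + 0.0078i, |z|^2 = 0.1177
Iter 18: z = -0.3425 + 0.0076i, |z|^2 = 0.1173
Iter 19: z = -0.3428 + 0.0078i, |z|^2 = 0.1176

Answer: 20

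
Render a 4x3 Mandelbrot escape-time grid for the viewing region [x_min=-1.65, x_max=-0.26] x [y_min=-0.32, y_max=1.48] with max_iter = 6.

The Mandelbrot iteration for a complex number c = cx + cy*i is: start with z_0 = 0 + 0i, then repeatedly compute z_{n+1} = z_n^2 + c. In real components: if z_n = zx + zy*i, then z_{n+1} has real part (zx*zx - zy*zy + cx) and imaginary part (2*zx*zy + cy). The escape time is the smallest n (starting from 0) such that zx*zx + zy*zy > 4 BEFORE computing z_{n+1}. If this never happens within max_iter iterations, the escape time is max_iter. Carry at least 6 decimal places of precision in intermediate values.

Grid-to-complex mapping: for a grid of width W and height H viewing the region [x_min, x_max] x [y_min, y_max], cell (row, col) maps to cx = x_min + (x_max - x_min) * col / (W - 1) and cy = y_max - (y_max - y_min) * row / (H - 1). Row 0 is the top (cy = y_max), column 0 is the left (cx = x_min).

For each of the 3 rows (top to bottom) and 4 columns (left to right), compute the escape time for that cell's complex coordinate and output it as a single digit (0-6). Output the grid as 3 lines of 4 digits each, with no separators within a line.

Answer: 1222
3466
4666

Derivation:
(row=0, col=0): c = -1.6500 + 1.4800i → escape time 1
(row=0, col=1): c = -1.1867 + 1.4800i → escape time 2
(row=0, col=2): c = -0.7233 + 1.4800i → escape time 2
(row=0, col=3): c = -0.2600 + 1.4800i → escape time 2
(row=1, col=0): c = -1.6500 + 0.5800i → escape time 3
(row=1, col=1): c = -1.1867 + 0.5800i → escape time 4
(row=1, col=2): c = -0.7233 + 0.5800i → escape time 6
(row=1, col=3): c = -0.2600 + 0.5800i → escape time 6
(row=2, col=0): c = -1.6500 + -0.3200i → escape time 4
(row=2, col=1): c = -1.1867 + -0.3200i → escape time 6
(row=2, col=2): c = -0.7233 + -0.3200i → escape time 6
(row=2, col=3): c = -0.2600 + -0.3200i → escape time 6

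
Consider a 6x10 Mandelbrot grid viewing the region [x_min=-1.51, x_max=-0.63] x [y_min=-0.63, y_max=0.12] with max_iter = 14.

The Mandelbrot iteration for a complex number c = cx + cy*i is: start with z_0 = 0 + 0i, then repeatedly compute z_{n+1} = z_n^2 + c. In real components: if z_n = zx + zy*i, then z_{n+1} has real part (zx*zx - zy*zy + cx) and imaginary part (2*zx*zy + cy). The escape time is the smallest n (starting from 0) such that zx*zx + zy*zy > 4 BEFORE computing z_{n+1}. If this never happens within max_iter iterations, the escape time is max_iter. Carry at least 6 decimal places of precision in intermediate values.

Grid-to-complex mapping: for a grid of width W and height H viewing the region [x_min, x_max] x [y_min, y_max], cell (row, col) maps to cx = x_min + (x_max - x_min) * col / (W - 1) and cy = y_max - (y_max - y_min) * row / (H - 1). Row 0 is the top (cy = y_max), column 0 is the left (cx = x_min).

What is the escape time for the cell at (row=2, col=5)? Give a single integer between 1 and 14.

z_0 = 0 + 0i, c = -0.6300 + -0.0467i
Iter 1: z = -0.6300 + -0.0467i, |z|^2 = 0.3991
Iter 2: z = -0.2353 + 0.0121i, |z|^2 = 0.0555
Iter 3: z = -0.5748 + -0.0524i, |z|^2 = 0.3331
Iter 4: z = -0.3024 + 0.0135i, |z|^2 = 0.0916
Iter 5: z = -0.5388 + -0.0549i, |z|^2 = 0.2933
Iter 6: z = -0.3427 + 0.0124i, |z|^2 = 0.1176
Iter 7: z = -0.5127 + -0.0552i, |z|^2 = 0.2659
Iter 8: z = -0.3702 + 0.0099i, |z|^2 = 0.1371
Iter 9: z = -0.4930 + -0.0540i, |z|^2 = 0.2460
Iter 10: z = -0.3898 + 0.0066i, |z|^2 = 0.1520
Iter 11: z = -0.4781 + -0.0518i, |z|^2 = 0.2312
Iter 12: z = -0.4041 + 0.0029i, |z|^2 = 0.1633
Iter 13: z = -0.4667 + -0.0490i, |z|^2 = 0.2202

Answer: 14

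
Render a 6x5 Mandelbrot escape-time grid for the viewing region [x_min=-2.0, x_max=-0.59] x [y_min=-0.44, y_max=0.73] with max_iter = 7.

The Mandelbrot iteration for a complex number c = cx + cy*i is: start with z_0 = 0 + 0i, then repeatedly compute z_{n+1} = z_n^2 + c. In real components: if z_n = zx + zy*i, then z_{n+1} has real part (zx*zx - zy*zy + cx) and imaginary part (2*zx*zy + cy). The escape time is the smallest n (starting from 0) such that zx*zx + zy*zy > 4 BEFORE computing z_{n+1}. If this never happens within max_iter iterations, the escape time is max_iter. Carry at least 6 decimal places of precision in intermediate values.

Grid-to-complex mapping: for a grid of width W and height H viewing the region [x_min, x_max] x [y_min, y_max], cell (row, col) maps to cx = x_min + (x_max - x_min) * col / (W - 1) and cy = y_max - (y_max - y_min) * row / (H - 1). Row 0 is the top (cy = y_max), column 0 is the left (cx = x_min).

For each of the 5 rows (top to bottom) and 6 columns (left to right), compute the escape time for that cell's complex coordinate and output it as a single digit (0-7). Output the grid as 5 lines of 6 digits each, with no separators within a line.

(row=0, col=0): c = -2.0000 + 0.7300i → escape time 1
(row=0, col=1): c = -1.7180 + 0.7300i → escape time 3
(row=0, col=2): c = -1.4360 + 0.7300i → escape time 3
(row=0, col=3): c = -1.1540 + 0.7300i → escape time 3
(row=0, col=4): c = -0.8720 + 0.7300i → escape time 4
(row=0, col=5): c = -0.5900 + 0.7300i → escape time 6
(row=1, col=0): c = -2.0000 + 0.4375i → escape time 1
(row=1, col=1): c = -1.7180 + 0.4375i → escape time 3
(row=1, col=2): c = -1.4360 + 0.4375i → escape time 4
(row=1, col=3): c = -1.1540 + 0.4375i → escape time 6
(row=1, col=4): c = -0.8720 + 0.4375i → escape time 6
(row=1, col=5): c = -0.5900 + 0.4375i → escape time 7
(row=2, col=0): c = -2.0000 + 0.1450i → escape time 1
(row=2, col=1): c = -1.7180 + 0.1450i → escape time 4
(row=2, col=2): c = -1.4360 + 0.1450i → escape time 7
(row=2, col=3): c = -1.1540 + 0.1450i → escape time 7
(row=2, col=4): c = -0.8720 + 0.1450i → escape time 7
(row=2, col=5): c = -0.5900 + 0.1450i → escape time 7
(row=3, col=0): c = -2.0000 + -0.1475i → escape time 1
(row=3, col=1): c = -1.7180 + -0.1475i → escape time 4
(row=3, col=2): c = -1.4360 + -0.1475i → escape time 7
(row=3, col=3): c = -1.1540 + -0.1475i → escape time 7
(row=3, col=4): c = -0.8720 + -0.1475i → escape time 7
(row=3, col=5): c = -0.5900 + -0.1475i → escape time 7
(row=4, col=0): c = -2.0000 + -0.4400i → escape time 1
(row=4, col=1): c = -1.7180 + -0.4400i → escape time 3
(row=4, col=2): c = -1.4360 + -0.4400i → escape time 4
(row=4, col=3): c = -1.1540 + -0.4400i → escape time 6
(row=4, col=4): c = -0.8720 + -0.4400i → escape time 6
(row=4, col=5): c = -0.5900 + -0.4400i → escape time 7

Answer: 133346
134667
147777
147777
134667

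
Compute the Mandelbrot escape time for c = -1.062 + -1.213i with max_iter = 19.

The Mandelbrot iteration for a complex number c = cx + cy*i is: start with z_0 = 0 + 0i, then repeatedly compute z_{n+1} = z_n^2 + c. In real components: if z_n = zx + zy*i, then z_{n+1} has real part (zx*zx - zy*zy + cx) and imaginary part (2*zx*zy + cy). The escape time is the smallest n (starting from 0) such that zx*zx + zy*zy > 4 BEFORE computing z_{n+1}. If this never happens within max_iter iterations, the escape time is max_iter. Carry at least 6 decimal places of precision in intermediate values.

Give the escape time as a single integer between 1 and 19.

Answer: 3

Derivation:
z_0 = 0 + 0i, c = -1.0620 + -1.2130i
Iter 1: z = -1.0620 + -1.2130i, |z|^2 = 2.5992
Iter 2: z = -1.4055 + 1.3634i, |z|^2 = 3.8344
Iter 3: z = -0.9454 + -5.0456i, |z|^2 = 26.3520
Escaped at iteration 3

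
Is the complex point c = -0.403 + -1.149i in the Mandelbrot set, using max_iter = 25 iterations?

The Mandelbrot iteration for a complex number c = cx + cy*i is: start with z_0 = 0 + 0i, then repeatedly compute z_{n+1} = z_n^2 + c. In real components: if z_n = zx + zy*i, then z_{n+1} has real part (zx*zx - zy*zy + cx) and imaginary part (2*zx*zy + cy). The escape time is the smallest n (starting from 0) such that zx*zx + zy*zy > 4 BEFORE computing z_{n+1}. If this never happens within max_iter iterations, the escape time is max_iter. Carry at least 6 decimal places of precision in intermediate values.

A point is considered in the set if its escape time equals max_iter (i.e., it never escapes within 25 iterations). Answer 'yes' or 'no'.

Answer: no

Derivation:
z_0 = 0 + 0i, c = -0.4030 + -1.1490i
Iter 1: z = -0.4030 + -1.1490i, |z|^2 = 1.4826
Iter 2: z = -1.5608 + -0.2229i, |z|^2 = 2.4858
Iter 3: z = 1.9834 + -0.4532i, |z|^2 = 4.1392
Escaped at iteration 3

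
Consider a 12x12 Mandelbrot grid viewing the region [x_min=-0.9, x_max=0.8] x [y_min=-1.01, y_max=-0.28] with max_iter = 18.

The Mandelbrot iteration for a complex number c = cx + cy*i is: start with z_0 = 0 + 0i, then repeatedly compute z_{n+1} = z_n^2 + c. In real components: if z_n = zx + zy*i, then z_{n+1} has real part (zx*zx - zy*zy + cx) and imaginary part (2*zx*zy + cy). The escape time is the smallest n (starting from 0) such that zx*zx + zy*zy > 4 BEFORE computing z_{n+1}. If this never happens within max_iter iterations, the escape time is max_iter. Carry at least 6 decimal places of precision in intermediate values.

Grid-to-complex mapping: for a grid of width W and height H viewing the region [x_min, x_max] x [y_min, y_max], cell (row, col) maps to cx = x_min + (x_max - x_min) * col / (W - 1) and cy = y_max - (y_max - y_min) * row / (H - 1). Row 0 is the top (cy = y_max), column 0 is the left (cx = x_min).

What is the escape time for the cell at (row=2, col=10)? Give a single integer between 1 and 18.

z_0 = 0 + 0i, c = 0.6455 + -0.4127i
Iter 1: z = 0.6455 + -0.4127i, |z|^2 = 0.5870
Iter 2: z = 0.8917 + -0.9455i, |z|^2 = 1.6892
Iter 3: z = 0.5466 + -2.0990i, |z|^2 = 4.7046
Escaped at iteration 3

Answer: 3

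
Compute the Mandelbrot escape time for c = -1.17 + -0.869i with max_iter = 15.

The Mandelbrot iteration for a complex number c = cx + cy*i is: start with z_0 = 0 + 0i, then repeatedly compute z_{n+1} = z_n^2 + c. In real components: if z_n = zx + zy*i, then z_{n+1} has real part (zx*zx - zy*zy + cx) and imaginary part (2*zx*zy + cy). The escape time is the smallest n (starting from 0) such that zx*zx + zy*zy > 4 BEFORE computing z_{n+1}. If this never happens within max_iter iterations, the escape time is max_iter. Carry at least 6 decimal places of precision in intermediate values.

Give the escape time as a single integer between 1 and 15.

Answer: 3

Derivation:
z_0 = 0 + 0i, c = -1.1700 + -0.8690i
Iter 1: z = -1.1700 + -0.8690i, |z|^2 = 2.1241
Iter 2: z = -0.5563 + 1.1645i, |z|^2 = 1.6654
Iter 3: z = -2.2165 + -2.1645i, |z|^2 = 9.5981
Escaped at iteration 3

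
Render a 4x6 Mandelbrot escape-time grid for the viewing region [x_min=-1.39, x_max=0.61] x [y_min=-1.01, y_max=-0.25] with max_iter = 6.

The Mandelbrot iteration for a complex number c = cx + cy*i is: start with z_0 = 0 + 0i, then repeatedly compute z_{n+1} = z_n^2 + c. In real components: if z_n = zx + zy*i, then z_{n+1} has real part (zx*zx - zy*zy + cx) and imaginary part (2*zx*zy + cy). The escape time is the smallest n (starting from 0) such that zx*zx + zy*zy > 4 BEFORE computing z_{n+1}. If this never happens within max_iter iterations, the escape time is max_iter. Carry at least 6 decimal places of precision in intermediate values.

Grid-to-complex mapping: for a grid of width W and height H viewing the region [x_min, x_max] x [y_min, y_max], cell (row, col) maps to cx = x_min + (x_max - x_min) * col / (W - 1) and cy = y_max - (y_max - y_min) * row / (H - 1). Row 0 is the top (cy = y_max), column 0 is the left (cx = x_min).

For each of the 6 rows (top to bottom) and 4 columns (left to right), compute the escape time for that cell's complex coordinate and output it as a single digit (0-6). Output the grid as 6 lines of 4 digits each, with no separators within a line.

Answer: 6664
5664
3663
3563
3463
3362

Derivation:
(row=0, col=0): c = -1.3900 + -0.2500i → escape time 6
(row=0, col=1): c = -0.7233 + -0.2500i → escape time 6
(row=0, col=2): c = -0.0567 + -0.2500i → escape time 6
(row=0, col=3): c = 0.6100 + -0.2500i → escape time 4
(row=1, col=0): c = -1.3900 + -0.4020i → escape time 5
(row=1, col=1): c = -0.7233 + -0.4020i → escape time 6
(row=1, col=2): c = -0.0567 + -0.4020i → escape time 6
(row=1, col=3): c = 0.6100 + -0.4020i → escape time 4
(row=2, col=0): c = -1.3900 + -0.5540i → escape time 3
(row=2, col=1): c = -0.7233 + -0.5540i → escape time 6
(row=2, col=2): c = -0.0567 + -0.5540i → escape time 6
(row=2, col=3): c = 0.6100 + -0.5540i → escape time 3
(row=3, col=0): c = -1.3900 + -0.7060i → escape time 3
(row=3, col=1): c = -0.7233 + -0.7060i → escape time 5
(row=3, col=2): c = -0.0567 + -0.7060i → escape time 6
(row=3, col=3): c = 0.6100 + -0.7060i → escape time 3
(row=4, col=0): c = -1.3900 + -0.8580i → escape time 3
(row=4, col=1): c = -0.7233 + -0.8580i → escape time 4
(row=4, col=2): c = -0.0567 + -0.8580i → escape time 6
(row=4, col=3): c = 0.6100 + -0.8580i → escape time 3
(row=5, col=0): c = -1.3900 + -1.0100i → escape time 3
(row=5, col=1): c = -0.7233 + -1.0100i → escape time 3
(row=5, col=2): c = -0.0567 + -1.0100i → escape time 6
(row=5, col=3): c = 0.6100 + -1.0100i → escape time 2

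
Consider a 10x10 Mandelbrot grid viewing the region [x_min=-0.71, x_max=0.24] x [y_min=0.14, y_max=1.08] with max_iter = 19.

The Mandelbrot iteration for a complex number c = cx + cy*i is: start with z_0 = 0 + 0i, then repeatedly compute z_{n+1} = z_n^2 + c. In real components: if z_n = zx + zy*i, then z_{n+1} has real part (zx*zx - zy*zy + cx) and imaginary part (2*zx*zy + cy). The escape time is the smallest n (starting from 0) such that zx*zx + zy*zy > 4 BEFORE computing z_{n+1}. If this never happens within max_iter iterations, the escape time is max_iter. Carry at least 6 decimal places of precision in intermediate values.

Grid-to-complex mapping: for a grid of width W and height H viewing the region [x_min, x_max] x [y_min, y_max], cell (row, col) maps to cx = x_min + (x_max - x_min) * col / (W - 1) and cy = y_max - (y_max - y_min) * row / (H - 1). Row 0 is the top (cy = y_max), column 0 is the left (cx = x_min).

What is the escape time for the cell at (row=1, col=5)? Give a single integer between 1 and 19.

Answer: 8

Derivation:
z_0 = 0 + 0i, c = -0.1822 + 0.9756i
Iter 1: z = -0.1822 + 0.9756i, |z|^2 = 0.9849
Iter 2: z = -1.1007 + 0.6200i, |z|^2 = 1.5960
Iter 3: z = 0.6450 + -0.3894i, |z|^2 = 0.5676
Iter 4: z = 0.0821 + 0.4733i, |z|^2 = 0.2307
Iter 5: z = -0.3995 + 1.0533i, |z|^2 = 1.2690
Iter 6: z = -1.1320 + 0.1340i, |z|^2 = 1.2995
Iter 7: z = 1.0813 + 0.6721i, |z|^2 = 1.6210
Iter 8: z = 0.5354 + 2.4291i, |z|^2 = 6.1871
Escaped at iteration 8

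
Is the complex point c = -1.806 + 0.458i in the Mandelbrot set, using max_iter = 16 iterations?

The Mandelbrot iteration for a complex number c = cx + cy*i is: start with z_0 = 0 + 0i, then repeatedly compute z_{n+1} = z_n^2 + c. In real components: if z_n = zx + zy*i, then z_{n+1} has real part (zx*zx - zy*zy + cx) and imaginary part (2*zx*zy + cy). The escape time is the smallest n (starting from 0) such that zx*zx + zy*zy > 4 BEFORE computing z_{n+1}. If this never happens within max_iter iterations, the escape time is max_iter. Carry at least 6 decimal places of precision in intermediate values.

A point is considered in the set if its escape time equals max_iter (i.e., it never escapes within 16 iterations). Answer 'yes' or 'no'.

z_0 = 0 + 0i, c = -1.8060 + 0.4580i
Iter 1: z = -1.8060 + 0.4580i, |z|^2 = 3.4714
Iter 2: z = 1.2459 + -1.1963i, |z|^2 = 2.9833
Iter 3: z = -1.6849 + -2.5229i, |z|^2 = 9.2038
Escaped at iteration 3

Answer: no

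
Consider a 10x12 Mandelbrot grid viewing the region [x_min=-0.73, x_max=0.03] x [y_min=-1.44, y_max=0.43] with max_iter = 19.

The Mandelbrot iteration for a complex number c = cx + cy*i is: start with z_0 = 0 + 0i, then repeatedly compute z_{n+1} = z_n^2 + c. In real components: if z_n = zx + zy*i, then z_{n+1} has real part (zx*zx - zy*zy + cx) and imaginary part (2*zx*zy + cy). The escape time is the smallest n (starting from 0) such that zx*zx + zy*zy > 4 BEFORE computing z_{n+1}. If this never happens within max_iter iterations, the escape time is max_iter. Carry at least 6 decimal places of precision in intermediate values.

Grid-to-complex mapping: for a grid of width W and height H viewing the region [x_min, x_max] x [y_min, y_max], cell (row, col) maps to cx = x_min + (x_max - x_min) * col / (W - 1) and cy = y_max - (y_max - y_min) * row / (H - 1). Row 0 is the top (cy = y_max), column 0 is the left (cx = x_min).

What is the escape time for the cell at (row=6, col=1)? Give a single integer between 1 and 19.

z_0 = 0 + 0i, c = -0.6456 + -0.5900i
Iter 1: z = -0.6456 + -0.5900i, |z|^2 = 0.7648
Iter 2: z = -0.5769 + 0.1718i, |z|^2 = 0.3623
Iter 3: z = -0.3422 + -0.7882i, |z|^2 = 0.7383
Iter 4: z = -1.1497 + -0.0505i, |z|^2 = 1.3243
Iter 5: z = 0.6736 + -0.4738i, |z|^2 = 0.6782
Iter 6: z = -0.4163 + -1.2283i, |z|^2 = 1.6821
Iter 7: z = -1.9810 + 0.4327i, |z|^2 = 4.1117
Escaped at iteration 7

Answer: 7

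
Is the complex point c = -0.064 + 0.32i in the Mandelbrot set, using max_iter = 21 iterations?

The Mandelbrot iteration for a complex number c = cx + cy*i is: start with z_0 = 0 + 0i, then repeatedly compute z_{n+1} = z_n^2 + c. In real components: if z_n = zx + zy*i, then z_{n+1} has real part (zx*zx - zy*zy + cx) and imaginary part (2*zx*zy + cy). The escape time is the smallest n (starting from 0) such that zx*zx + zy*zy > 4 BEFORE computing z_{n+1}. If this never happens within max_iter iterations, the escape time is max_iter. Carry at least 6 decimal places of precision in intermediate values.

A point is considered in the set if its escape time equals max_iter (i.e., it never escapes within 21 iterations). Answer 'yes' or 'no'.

Answer: yes

Derivation:
z_0 = 0 + 0i, c = -0.0640 + 0.3200i
Iter 1: z = -0.0640 + 0.3200i, |z|^2 = 0.1065
Iter 2: z = -0.1623 + 0.2790i, |z|^2 = 0.1042
Iter 3: z = -0.1155 + 0.2294i, |z|^2 = 0.0660
Iter 4: z = -0.1033 + 0.2670i, |z|^2 = 0.0820
Iter 5: z = -0.1246 + 0.2648i, |z|^2 = 0.0857
Iter 6: z = -0.1186 + 0.2540i, |z|^2 = 0.0786
Iter 7: z = -0.1144 + 0.2597i, |z|^2 = 0.0806
Iter 8: z = -0.1184 + 0.2605i, |z|^2 = 0.0819
Iter 9: z = -0.1179 + 0.2583i, |z|^2 = 0.0806
Iter 10: z = -0.1168 + 0.2591i, |z|^2 = 0.0808
Iter 11: z = -0.1175 + 0.2595i, |z|^2 = 0.0811
Iter 12: z = -0.1175 + 0.2590i, |z|^2 = 0.0809
Iter 13: z = -0.1173 + 0.2591i, |z|^2 = 0.0809
Iter 14: z = -0.1174 + 0.2592i, |z|^2 = 0.0810
Iter 15: z = -0.1174 + 0.2591i, |z|^2 = 0.0809
Iter 16: z = -0.1174 + 0.2591i, |z|^2 = 0.0809
Iter 17: z = -0.1174 + 0.2592i, |z|^2 = 0.0809
Iter 18: z = -0.1174 + 0.2592i, |z|^2 = 0.0809
Iter 19: z = -0.1174 + 0.2592i, |z|^2 = 0.0809
Iter 20: z = -0.1174 + 0.2592i, |z|^2 = 0.0809
Did not escape in 21 iterations → in set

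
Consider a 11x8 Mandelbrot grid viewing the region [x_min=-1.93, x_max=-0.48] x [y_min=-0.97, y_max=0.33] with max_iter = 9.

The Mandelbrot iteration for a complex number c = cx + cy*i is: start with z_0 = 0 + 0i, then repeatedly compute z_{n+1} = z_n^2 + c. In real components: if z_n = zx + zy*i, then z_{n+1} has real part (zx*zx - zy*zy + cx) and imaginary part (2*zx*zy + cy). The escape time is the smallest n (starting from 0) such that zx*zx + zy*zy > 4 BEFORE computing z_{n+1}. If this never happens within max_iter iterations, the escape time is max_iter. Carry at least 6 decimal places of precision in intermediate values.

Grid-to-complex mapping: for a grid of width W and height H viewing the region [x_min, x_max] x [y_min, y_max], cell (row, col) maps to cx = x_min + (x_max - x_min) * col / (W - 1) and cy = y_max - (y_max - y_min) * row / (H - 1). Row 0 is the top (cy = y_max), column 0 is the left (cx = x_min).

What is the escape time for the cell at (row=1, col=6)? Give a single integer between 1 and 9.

Answer: 9

Derivation:
z_0 = 0 + 0i, c = -1.0600 + 0.1443i
Iter 1: z = -1.0600 + 0.1443i, |z|^2 = 1.1444
Iter 2: z = 0.0428 + -0.1616i, |z|^2 = 0.0279
Iter 3: z = -1.0843 + 0.1305i, |z|^2 = 1.1927
Iter 4: z = 0.0987 + -0.1386i, |z|^2 = 0.0289
Iter 5: z = -1.0695 + 0.1169i, |z|^2 = 1.1575
Iter 6: z = 0.0701 + -0.1058i, |z|^2 = 0.0161
Iter 7: z = -1.0663 + 0.1294i, |z|^2 = 1.1537
Iter 8: z = 0.0602 + -0.1318i, |z|^2 = 0.0210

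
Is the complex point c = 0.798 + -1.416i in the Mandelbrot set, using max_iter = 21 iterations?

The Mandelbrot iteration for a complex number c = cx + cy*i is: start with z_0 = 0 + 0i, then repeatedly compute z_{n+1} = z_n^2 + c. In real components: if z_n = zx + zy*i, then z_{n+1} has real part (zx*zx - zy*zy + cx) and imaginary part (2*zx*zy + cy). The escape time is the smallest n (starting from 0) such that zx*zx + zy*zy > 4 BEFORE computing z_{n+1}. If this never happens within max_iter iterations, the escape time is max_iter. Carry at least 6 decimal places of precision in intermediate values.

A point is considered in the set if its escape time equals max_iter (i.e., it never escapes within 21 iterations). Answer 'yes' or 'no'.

z_0 = 0 + 0i, c = 0.7980 + -1.4160i
Iter 1: z = 0.7980 + -1.4160i, |z|^2 = 2.6419
Iter 2: z = -0.5703 + -3.6759i, |z|^2 = 13.8377
Escaped at iteration 2

Answer: no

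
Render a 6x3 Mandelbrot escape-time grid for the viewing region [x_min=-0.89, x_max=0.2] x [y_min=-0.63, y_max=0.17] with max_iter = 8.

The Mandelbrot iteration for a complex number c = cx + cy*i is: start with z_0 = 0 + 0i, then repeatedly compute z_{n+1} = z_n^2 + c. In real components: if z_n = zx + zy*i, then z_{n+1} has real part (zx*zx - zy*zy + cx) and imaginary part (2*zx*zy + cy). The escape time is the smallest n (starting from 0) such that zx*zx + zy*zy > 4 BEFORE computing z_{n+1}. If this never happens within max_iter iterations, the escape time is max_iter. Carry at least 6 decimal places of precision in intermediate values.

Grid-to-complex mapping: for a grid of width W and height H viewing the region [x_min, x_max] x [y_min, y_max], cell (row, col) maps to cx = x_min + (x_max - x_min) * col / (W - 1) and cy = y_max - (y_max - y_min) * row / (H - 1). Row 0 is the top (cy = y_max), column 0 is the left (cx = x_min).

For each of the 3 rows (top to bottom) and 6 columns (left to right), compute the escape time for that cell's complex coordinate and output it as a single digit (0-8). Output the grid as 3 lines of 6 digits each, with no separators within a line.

Answer: 888888
888888
568888

Derivation:
(row=0, col=0): c = -0.8900 + 0.1700i → escape time 8
(row=0, col=1): c = -0.6720 + 0.1700i → escape time 8
(row=0, col=2): c = -0.4540 + 0.1700i → escape time 8
(row=0, col=3): c = -0.2360 + 0.1700i → escape time 8
(row=0, col=4): c = -0.0180 + 0.1700i → escape time 8
(row=0, col=5): c = 0.2000 + 0.1700i → escape time 8
(row=1, col=0): c = -0.8900 + -0.2300i → escape time 8
(row=1, col=1): c = -0.6720 + -0.2300i → escape time 8
(row=1, col=2): c = -0.4540 + -0.2300i → escape time 8
(row=1, col=3): c = -0.2360 + -0.2300i → escape time 8
(row=1, col=4): c = -0.0180 + -0.2300i → escape time 8
(row=1, col=5): c = 0.2000 + -0.2300i → escape time 8
(row=2, col=0): c = -0.8900 + -0.6300i → escape time 5
(row=2, col=1): c = -0.6720 + -0.6300i → escape time 6
(row=2, col=2): c = -0.4540 + -0.6300i → escape time 8
(row=2, col=3): c = -0.2360 + -0.6300i → escape time 8
(row=2, col=4): c = -0.0180 + -0.6300i → escape time 8
(row=2, col=5): c = 0.2000 + -0.6300i → escape time 8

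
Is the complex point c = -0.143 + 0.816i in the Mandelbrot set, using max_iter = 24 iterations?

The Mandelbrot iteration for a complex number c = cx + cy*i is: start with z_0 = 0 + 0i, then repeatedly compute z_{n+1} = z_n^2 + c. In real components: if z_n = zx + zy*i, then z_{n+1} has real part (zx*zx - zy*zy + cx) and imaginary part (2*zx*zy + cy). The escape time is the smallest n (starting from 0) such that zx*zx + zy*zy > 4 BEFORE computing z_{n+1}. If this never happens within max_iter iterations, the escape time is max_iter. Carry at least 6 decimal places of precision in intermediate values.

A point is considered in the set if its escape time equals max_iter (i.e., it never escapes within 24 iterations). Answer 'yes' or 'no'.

Answer: yes

Derivation:
z_0 = 0 + 0i, c = -0.1430 + 0.8160i
Iter 1: z = -0.1430 + 0.8160i, |z|^2 = 0.6863
Iter 2: z = -0.7884 + 0.5826i, |z|^2 = 0.9610
Iter 3: z = 0.1391 + -0.1027i, |z|^2 = 0.0299
Iter 4: z = -0.1342 + 0.7874i, |z|^2 = 0.6380
Iter 5: z = -0.7450 + 0.6047i, |z|^2 = 0.9207
Iter 6: z = 0.0464 + -0.0850i, |z|^2 = 0.0094
Iter 7: z = -0.1481 + 0.8081i, |z|^2 = 0.6750
Iter 8: z = -0.7741 + 0.5767i, |z|^2 = 0.9318
Iter 9: z = 0.1237 + -0.0768i, |z|^2 = 0.0212
Iter 10: z = -0.1336 + 0.7970i, |z|^2 = 0.6531
Iter 11: z = -0.7603 + 0.6030i, |z|^2 = 0.9418
Iter 12: z = 0.0715 + -0.1010i, |z|^2 = 0.0153
Iter 13: z = -0.1481 + 0.8016i, |z|^2 = 0.6644
Iter 14: z = -0.7636 + 0.5786i, |z|^2 = 0.9178
Iter 15: z = 0.1053 + -0.0676i, |z|^2 = 0.0156
Iter 16: z = -0.1365 + 0.8018i, |z|^2 = 0.6615
Iter 17: z = -0.7672 + 0.5971i, |z|^2 = 0.9452
Iter 18: z = 0.0890 + -0.1003i, |z|^2 = 0.0180
Iter 19: z = -0.1451 + 0.7981i, |z|^2 = 0.6581
Iter 20: z = -0.7590 + 0.5843i, |z|^2 = 0.9175
Iter 21: z = 0.0916 + -0.0710i, |z|^2 = 0.0134
Iter 22: z = -0.1397 + 0.8030i, |z|^2 = 0.6643
Iter 23: z = -0.7683 + 0.5917i, |z|^2 = 0.9404
Did not escape in 24 iterations → in set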